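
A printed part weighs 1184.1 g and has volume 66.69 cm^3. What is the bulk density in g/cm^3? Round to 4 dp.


rho = 1184.1 / 66.69 = 17.7553 g/cm^3


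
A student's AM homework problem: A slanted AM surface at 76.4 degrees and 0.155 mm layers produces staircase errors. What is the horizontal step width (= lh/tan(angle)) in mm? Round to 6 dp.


step = 0.155 / tan(76.4) = 0.037498 mm


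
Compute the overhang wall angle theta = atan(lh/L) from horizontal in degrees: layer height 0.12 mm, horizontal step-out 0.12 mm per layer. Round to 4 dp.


angle = atan(0.12/0.12) = 45.0 degrees


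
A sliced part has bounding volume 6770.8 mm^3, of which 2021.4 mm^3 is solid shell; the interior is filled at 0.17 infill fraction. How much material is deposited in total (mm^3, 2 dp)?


V_infill = (6770.8 - 2021.4) * 0.17 = 807.4
V_total = 2021.4 + 807.4 = 2828.8 mm^3


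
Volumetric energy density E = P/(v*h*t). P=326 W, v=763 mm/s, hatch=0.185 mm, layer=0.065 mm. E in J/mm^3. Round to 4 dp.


E = 326 / (763*0.185*0.065) = 35.531 J/mm^3


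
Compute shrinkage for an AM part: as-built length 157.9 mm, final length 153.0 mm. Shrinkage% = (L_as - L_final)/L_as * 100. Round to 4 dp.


Shrinkage = ((157.9-153.0)/157.9)*100 = 3.1032 %


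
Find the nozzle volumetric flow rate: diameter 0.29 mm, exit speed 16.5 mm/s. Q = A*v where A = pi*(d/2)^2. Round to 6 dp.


A = pi*(0.29/2)^2 = 0.06605199 mm^2
Q = 0.06605199 * 16.5 = 1.089858 mm^3/s


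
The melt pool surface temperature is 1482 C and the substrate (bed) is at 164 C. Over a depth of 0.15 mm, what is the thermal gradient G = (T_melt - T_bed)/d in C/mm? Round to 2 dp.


G = (1482-164)/0.15 = 8786.67 C/mm


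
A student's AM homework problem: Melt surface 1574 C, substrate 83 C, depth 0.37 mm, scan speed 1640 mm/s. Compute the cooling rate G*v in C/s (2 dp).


G = (1574-83)/0.37 = 4029.72972973 C/mm
CR = 4029.72972973 * 1640 = 6608756.76 C/s


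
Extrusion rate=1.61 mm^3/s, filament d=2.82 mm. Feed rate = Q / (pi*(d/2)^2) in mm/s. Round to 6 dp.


A = pi*(2.82/2)^2 = 6.2458
v = 1.61 / 6.2458 = 0.257773 mm/s


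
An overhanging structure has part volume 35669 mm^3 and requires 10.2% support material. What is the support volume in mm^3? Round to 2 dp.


V_support = 35669 * 0.102 = 3638.24 mm^3


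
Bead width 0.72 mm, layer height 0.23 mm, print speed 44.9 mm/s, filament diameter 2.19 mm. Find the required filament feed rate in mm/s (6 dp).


Q = 0.72 * 0.23 * 44.9 = 7.43544 mm^3/s
A_fil = pi*(2.19/2)^2 = 3.76684813 mm^2
v_feed = 7.43544 / 3.76684813 = 1.973916 mm/s


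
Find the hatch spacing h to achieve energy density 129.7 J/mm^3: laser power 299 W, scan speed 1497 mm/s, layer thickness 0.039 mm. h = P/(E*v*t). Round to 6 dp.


h = 299 / (129.7*1497*0.039) = 0.039486 mm


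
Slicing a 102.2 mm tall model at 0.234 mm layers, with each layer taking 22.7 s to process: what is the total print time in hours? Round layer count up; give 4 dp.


Layers = ceil(102.2/0.234) = 437
t = 437 * 22.7 / 3600 = 2.7555 hrs


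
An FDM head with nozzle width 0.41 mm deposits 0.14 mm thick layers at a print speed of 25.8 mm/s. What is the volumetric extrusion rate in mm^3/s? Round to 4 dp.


Rate = 0.41 * 0.14 * 25.8 = 1.4809 mm^3/s


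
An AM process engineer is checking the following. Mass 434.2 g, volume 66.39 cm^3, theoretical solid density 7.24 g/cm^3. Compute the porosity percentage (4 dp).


rho_part = 434.2 / 66.39 = 6.54014159 g/cm^3
Porosity = (1 - 6.54014159/7.24)*100 = 9.6666 %


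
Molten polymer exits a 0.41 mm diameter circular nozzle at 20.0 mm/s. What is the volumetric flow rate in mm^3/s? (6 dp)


A = pi*(0.41/2)^2 = 0.13202543 mm^2
Q = 0.13202543 * 20.0 = 2.640509 mm^3/s


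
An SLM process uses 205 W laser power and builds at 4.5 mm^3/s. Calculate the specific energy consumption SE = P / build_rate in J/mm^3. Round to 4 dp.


SE = 205 / 4.5 = 45.5556 J/mm^3


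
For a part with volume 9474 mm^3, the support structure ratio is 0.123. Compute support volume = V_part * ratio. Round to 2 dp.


V_support = 9474 * 0.123 = 1165.3 mm^3


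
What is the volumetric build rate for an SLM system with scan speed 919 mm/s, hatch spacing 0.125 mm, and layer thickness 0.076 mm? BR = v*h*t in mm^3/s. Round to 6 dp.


Rate = 919 * 0.125 * 0.076 = 8.7305 mm^3/s


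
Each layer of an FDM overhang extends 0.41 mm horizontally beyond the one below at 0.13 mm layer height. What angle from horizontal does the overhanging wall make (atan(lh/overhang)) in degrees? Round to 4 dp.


angle = atan(0.13/0.41) = 17.5924 degrees


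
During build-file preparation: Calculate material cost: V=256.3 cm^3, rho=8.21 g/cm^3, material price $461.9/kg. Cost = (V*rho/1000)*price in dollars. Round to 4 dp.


Mass = 256.3*8.21/1000 = 2.104223 kg
Cost = 2.104223 * 461.9 = 971.9406 $


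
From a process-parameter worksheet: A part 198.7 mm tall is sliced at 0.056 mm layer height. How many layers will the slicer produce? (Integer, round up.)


Layers = ceil(198.7/0.056) = 3549


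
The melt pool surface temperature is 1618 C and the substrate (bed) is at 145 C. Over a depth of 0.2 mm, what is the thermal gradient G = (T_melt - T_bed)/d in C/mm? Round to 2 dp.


G = (1618-145)/0.2 = 7365.0 C/mm


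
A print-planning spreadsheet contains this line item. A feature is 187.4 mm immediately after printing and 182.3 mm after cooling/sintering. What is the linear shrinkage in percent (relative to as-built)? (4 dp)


Shrinkage = ((187.4-182.3)/187.4)*100 = 2.7215 %


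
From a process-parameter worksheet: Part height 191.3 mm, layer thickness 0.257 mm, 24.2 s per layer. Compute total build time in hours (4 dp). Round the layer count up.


Layers = ceil(191.3/0.257) = 745
t = 745 * 24.2 / 3600 = 5.0081 hrs


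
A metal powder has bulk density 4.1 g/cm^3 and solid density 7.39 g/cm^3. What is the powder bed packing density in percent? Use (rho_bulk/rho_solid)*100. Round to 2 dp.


Packing = (4.1/7.39)*100 = 55.48 %


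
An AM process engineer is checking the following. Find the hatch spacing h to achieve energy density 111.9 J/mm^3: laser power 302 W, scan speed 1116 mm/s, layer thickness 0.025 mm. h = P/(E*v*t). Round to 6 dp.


h = 302 / (111.9*1116*0.025) = 0.096733 mm


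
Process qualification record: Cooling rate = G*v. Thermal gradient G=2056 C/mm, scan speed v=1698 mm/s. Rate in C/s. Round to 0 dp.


CR = 2056 * 1698 = 3491088 C/s


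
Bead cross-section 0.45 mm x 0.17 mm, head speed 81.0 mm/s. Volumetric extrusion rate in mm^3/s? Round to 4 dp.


Rate = 0.45 * 0.17 * 81.0 = 6.1965 mm^3/s


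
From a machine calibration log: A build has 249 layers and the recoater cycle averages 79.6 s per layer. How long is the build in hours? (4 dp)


t = 249 * 79.6 / 3600 = 5.5057 hrs


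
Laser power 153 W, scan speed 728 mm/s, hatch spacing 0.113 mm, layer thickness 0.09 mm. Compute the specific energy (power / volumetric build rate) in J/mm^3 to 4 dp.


Build rate = 728 * 0.113 * 0.09 = 7.40376 mm^3/s
SE = 153 / 7.40376 = 20.6652 J/mm^3


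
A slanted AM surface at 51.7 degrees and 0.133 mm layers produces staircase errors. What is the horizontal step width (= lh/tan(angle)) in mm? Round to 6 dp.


step = 0.133 / tan(51.7) = 0.105037 mm


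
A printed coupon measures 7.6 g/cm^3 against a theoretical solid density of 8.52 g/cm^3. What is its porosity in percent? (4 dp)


Porosity = (1-7.6/8.52)*100 = 10.7981 %


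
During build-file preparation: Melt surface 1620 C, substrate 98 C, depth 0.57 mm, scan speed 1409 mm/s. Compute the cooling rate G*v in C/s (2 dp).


G = (1620-98)/0.57 = 2670.1754386 C/mm
CR = 2670.1754386 * 1409 = 3762277.19 C/s


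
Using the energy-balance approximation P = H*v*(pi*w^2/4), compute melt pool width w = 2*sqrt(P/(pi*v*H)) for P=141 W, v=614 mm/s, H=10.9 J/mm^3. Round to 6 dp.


w = 2*sqrt(141/(pi*614*10.9)) = 0.163782 mm


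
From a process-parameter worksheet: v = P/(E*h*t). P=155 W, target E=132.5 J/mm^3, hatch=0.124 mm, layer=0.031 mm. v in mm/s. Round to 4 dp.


v = 155 / (132.5*0.124*0.031) = 304.3214 mm/s


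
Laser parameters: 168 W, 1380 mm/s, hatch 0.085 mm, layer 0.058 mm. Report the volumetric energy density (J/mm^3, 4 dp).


E = 168 / (1380*0.085*0.058) = 24.6935 J/mm^3


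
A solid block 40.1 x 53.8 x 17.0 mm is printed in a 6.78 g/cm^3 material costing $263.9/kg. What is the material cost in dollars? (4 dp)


V = 40.1 * 53.8 * 17.0 = 36675.46 mm^3 = 36.67546 cm^3
Mass = 36.67546 * 6.78 / 1000 = 0.24865962 kg
Cost = 0.24865962 * 263.9 = 65.6213 $


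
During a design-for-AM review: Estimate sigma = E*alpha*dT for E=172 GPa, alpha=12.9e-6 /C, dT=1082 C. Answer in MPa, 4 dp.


sigma = 172*1000 * 12.9e-6 * 1082 = 2400.7416 MPa


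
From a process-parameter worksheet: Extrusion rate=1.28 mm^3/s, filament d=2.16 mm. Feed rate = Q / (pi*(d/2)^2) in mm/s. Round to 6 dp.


A = pi*(2.16/2)^2 = 3.664354
v = 1.28 / 3.664354 = 0.349311 mm/s


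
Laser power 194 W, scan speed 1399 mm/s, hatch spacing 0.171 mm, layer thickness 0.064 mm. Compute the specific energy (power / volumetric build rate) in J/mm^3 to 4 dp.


Build rate = 1399 * 0.171 * 0.064 = 15.310656 mm^3/s
SE = 194 / 15.310656 = 12.6709 J/mm^3


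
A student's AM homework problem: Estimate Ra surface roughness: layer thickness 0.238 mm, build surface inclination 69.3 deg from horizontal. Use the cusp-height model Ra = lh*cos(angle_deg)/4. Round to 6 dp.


Ra = 0.238 * cos(69.3) / 4 = 0.021032 mm


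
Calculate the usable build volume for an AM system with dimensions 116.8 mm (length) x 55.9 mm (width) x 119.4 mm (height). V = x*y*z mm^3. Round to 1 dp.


V = 116.8 * 55.9 * 119.4 = 779576.9 mm^3


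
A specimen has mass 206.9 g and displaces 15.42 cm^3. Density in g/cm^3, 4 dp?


rho = 206.9 / 15.42 = 13.4176 g/cm^3


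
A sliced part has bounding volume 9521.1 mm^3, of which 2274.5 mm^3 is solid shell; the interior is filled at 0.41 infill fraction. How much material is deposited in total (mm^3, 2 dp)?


V_infill = (9521.1 - 2274.5) * 0.41 = 2971.11
V_total = 2274.5 + 2971.11 = 5245.61 mm^3


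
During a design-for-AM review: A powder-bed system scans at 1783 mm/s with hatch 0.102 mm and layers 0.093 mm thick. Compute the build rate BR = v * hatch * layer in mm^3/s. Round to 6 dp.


Rate = 1783 * 0.102 * 0.093 = 16.913538 mm^3/s


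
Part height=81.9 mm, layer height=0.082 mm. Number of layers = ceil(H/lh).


Layers = ceil(81.9/0.082) = 999


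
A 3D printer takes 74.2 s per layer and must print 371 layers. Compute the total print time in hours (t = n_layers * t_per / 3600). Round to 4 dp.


t = 371 * 74.2 / 3600 = 7.6467 hrs


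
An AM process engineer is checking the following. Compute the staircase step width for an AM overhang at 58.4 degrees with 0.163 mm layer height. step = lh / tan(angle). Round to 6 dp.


step = 0.163 / tan(58.4) = 0.100278 mm


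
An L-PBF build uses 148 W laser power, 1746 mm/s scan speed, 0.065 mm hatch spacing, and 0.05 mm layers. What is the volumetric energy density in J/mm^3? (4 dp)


E = 148 / (1746*0.065*0.05) = 26.0816 J/mm^3


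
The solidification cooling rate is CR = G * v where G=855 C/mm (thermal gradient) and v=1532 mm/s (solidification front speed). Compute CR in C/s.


CR = 855 * 1532 = 1309860 C/s


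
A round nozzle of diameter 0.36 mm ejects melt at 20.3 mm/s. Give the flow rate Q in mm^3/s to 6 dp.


A = pi*(0.36/2)^2 = 0.1017876 mm^2
Q = 0.1017876 * 20.3 = 2.066288 mm^3/s


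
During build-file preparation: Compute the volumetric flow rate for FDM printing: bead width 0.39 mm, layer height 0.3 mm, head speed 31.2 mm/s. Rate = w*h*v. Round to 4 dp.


Rate = 0.39 * 0.3 * 31.2 = 3.6504 mm^3/s


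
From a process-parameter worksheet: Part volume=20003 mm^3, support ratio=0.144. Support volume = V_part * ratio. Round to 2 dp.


V_support = 20003 * 0.144 = 2880.43 mm^3


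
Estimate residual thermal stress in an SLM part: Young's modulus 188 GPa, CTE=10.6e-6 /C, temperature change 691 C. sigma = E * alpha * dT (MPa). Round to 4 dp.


sigma = 188*1000 * 10.6e-6 * 691 = 1377.0248 MPa


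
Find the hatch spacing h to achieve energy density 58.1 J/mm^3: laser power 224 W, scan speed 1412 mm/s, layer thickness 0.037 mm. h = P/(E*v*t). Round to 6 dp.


h = 224 / (58.1*1412*0.037) = 0.073796 mm


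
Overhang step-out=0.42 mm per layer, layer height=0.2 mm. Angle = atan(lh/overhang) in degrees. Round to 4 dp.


angle = atan(0.2/0.42) = 25.4633 degrees


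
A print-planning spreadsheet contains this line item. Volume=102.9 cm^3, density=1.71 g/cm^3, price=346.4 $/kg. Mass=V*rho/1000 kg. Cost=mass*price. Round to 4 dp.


Mass = 102.9*1.71/1000 = 0.175959 kg
Cost = 0.175959 * 346.4 = 60.9522 $


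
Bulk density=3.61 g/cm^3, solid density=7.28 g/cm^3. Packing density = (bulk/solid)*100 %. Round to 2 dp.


Packing = (3.61/7.28)*100 = 49.59 %


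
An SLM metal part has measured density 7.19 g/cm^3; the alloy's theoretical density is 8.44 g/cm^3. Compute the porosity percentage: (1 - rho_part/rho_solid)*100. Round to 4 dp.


Porosity = (1-7.19/8.44)*100 = 14.8104 %


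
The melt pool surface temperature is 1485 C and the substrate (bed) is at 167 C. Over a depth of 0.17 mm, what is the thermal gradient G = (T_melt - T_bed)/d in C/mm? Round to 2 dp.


G = (1485-167)/0.17 = 7752.94 C/mm


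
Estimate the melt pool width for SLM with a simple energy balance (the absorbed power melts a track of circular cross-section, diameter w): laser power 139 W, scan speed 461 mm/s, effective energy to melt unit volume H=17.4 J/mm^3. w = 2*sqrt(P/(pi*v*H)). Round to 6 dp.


w = 2*sqrt(139/(pi*461*17.4)) = 0.148538 mm


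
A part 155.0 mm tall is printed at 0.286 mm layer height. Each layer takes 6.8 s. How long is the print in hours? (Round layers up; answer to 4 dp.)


Layers = ceil(155.0/0.286) = 542
t = 542 * 6.8 / 3600 = 1.0238 hrs


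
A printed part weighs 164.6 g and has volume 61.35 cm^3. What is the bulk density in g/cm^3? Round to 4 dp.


rho = 164.6 / 61.35 = 2.683 g/cm^3


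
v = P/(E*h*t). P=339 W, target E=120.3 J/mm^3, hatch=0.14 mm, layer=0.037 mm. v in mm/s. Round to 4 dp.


v = 339 / (120.3*0.14*0.037) = 544.0068 mm/s


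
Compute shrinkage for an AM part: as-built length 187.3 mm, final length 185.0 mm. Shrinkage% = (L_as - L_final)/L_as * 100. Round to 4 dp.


Shrinkage = ((187.3-185.0)/187.3)*100 = 1.228 %


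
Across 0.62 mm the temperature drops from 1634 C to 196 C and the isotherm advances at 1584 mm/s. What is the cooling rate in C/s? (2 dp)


G = (1634-196)/0.62 = 2319.35483871 C/mm
CR = 2319.35483871 * 1584 = 3673858.06 C/s


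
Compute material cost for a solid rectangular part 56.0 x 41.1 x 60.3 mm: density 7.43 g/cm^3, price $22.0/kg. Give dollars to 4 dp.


V = 56.0 * 41.1 * 60.3 = 138786.48 mm^3 = 138.78648 cm^3
Mass = 138.78648 * 7.43 / 1000 = 1.03118355 kg
Cost = 1.03118355 * 22.0 = 22.686 $


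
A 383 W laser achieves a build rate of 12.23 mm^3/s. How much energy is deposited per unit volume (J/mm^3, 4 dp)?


SE = 383 / 12.23 = 31.3164 J/mm^3


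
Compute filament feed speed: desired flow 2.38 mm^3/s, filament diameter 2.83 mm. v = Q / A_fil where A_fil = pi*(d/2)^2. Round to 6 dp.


A = pi*(2.83/2)^2 = 6.290175
v = 2.38 / 6.290175 = 0.378368 mm/s


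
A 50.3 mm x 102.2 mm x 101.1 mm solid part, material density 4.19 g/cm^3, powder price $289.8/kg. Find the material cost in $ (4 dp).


V = 50.3 * 102.2 * 101.1 = 519720.726 mm^3 = 519.720726 cm^3
Mass = 519.720726 * 4.19 / 1000 = 2.17762984 kg
Cost = 2.17762984 * 289.8 = 631.0771 $


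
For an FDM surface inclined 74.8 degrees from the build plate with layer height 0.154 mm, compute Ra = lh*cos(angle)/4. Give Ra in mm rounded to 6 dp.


Ra = 0.154 * cos(74.8) / 4 = 0.010094 mm


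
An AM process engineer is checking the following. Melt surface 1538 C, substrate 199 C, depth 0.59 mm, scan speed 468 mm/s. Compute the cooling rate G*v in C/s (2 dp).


G = (1538-199)/0.59 = 2269.49152542 C/mm
CR = 2269.49152542 * 468 = 1062122.03 C/s


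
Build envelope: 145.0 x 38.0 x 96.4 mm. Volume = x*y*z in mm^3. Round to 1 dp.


V = 145.0 * 38.0 * 96.4 = 531164.0 mm^3


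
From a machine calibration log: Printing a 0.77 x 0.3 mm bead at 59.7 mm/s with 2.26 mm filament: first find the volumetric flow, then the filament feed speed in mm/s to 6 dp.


Q = 0.77 * 0.3 * 59.7 = 13.7907 mm^3/s
A_fil = pi*(2.26/2)^2 = 4.01149966 mm^2
v_feed = 13.7907 / 4.01149966 = 3.437792 mm/s


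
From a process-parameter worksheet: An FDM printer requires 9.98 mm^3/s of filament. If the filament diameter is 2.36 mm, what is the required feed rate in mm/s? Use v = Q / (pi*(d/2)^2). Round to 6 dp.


A = pi*(2.36/2)^2 = 4.374354
v = 9.98 / 4.374354 = 2.28148 mm/s


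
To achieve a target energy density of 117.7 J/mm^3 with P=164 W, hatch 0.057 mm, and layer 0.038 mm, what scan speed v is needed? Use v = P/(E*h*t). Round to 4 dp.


v = 164 / (117.7*0.057*0.038) = 643.2932 mm/s


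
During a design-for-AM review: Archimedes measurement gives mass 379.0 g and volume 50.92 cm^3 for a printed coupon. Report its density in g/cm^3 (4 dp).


rho = 379.0 / 50.92 = 7.443 g/cm^3


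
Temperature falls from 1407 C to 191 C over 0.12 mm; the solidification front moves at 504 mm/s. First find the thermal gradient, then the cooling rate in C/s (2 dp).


G = (1407-191)/0.12 = 10133.33333333 C/mm
CR = 10133.33333333 * 504 = 5107200.0 C/s


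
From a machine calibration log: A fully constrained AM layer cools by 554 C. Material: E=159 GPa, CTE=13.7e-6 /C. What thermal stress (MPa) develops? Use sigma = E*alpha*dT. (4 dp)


sigma = 159*1000 * 13.7e-6 * 554 = 1206.7782 MPa


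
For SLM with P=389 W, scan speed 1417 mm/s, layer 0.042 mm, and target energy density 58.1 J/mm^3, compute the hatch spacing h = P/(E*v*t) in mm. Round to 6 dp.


h = 389 / (58.1*1417*0.042) = 0.1125 mm


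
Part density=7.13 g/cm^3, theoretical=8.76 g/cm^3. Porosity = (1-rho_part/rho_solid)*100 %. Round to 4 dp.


Porosity = (1-7.13/8.76)*100 = 18.6073 %


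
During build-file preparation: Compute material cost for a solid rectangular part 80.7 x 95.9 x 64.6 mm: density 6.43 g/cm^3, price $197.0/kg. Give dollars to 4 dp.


V = 80.7 * 95.9 * 64.6 = 499947.798 mm^3 = 499.947798 cm^3
Mass = 499.947798 * 6.43 / 1000 = 3.21466434 kg
Cost = 3.21466434 * 197.0 = 633.2889 $


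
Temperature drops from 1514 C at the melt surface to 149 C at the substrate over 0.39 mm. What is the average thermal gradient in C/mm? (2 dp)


G = (1514-149)/0.39 = 3500.0 C/mm


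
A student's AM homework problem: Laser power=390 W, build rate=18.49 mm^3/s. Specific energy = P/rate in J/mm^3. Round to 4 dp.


SE = 390 / 18.49 = 21.0925 J/mm^3


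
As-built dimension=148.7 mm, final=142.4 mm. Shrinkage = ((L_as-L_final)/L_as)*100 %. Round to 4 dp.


Shrinkage = ((148.7-142.4)/148.7)*100 = 4.2367 %


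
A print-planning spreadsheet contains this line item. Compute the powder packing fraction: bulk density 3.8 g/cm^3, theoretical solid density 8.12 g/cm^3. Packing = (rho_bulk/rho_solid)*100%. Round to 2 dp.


Packing = (3.8/8.12)*100 = 46.8 %


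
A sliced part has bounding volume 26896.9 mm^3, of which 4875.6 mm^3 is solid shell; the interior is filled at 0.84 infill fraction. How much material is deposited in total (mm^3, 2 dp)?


V_infill = (26896.9 - 4875.6) * 0.84 = 18497.89
V_total = 4875.6 + 18497.89 = 23373.49 mm^3


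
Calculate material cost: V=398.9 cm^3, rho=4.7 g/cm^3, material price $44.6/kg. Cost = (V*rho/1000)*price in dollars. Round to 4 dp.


Mass = 398.9*4.7/1000 = 1.87483 kg
Cost = 1.87483 * 44.6 = 83.6174 $


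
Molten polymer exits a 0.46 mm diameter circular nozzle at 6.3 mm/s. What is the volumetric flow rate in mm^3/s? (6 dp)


A = pi*(0.46/2)^2 = 0.16619025 mm^2
Q = 0.16619025 * 6.3 = 1.046999 mm^3/s


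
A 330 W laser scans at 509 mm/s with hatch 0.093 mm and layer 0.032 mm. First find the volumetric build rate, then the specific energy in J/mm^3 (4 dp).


Build rate = 509 * 0.093 * 0.032 = 1.514784 mm^3/s
SE = 330 / 1.514784 = 217.8528 J/mm^3


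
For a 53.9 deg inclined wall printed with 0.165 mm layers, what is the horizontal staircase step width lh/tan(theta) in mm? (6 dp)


step = 0.165 / tan(53.9) = 0.12032 mm


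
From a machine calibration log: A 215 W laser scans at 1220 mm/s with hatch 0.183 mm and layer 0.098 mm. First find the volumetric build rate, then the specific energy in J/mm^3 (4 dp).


Build rate = 1220 * 0.183 * 0.098 = 21.87948 mm^3/s
SE = 215 / 21.87948 = 9.8266 J/mm^3


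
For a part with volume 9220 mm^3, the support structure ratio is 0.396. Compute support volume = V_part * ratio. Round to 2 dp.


V_support = 9220 * 0.396 = 3651.12 mm^3


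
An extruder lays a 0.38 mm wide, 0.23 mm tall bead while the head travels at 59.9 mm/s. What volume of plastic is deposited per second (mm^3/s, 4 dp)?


Rate = 0.38 * 0.23 * 59.9 = 5.2353 mm^3/s


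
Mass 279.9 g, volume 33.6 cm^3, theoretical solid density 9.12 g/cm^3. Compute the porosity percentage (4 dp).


rho_part = 279.9 / 33.6 = 8.33035714 g/cm^3
Porosity = (1 - 8.33035714/9.12)*100 = 8.6584 %


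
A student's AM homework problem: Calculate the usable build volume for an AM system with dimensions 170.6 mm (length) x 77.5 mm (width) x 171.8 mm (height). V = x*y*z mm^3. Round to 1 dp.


V = 170.6 * 77.5 * 171.8 = 2271453.7 mm^3


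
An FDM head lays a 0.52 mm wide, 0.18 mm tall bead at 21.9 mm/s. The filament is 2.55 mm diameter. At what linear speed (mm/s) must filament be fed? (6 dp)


Q = 0.52 * 0.18 * 21.9 = 2.04984 mm^3/s
A_fil = pi*(2.55/2)^2 = 5.10705156 mm^2
v_feed = 2.04984 / 5.10705156 = 0.401374 mm/s


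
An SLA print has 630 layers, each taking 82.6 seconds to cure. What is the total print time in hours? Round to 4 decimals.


t = 630 * 82.6 / 3600 = 14.455 hrs


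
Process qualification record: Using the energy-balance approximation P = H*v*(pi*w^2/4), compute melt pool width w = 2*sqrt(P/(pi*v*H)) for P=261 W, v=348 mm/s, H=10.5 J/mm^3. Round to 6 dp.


w = 2*sqrt(261/(pi*348*10.5)) = 0.301572 mm


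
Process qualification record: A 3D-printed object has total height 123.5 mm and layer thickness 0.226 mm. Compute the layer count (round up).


Layers = ceil(123.5/0.226) = 547


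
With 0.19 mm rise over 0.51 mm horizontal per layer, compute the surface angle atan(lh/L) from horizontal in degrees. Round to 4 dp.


angle = atan(0.19/0.51) = 20.4328 degrees


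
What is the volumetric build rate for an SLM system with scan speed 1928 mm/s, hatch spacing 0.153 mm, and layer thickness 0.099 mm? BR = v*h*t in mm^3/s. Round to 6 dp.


Rate = 1928 * 0.153 * 0.099 = 29.203416 mm^3/s


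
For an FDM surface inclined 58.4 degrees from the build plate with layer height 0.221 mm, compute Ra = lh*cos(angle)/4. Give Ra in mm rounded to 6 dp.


Ra = 0.221 * cos(58.4) / 4 = 0.02895 mm


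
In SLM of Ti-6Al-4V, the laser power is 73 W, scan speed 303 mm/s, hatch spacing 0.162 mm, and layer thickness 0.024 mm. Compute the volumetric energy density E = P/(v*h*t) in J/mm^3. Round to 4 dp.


E = 73 / (303*0.162*0.024) = 61.9661 J/mm^3


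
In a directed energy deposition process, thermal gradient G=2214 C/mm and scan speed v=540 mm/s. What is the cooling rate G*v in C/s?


CR = 2214 * 540 = 1195560 C/s


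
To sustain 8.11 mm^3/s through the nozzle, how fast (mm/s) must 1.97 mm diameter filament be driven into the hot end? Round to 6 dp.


A = pi*(1.97/2)^2 = 3.048052
v = 8.11 / 3.048052 = 2.660716 mm/s


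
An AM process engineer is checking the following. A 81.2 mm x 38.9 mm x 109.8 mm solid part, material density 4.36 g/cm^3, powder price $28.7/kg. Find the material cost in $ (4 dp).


V = 81.2 * 38.9 * 109.8 = 346823.064 mm^3 = 346.823064 cm^3
Mass = 346.823064 * 4.36 / 1000 = 1.51214856 kg
Cost = 1.51214856 * 28.7 = 43.3987 $


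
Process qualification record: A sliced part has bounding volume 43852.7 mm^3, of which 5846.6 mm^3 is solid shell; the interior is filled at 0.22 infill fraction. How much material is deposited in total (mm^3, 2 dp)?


V_infill = (43852.7 - 5846.6) * 0.22 = 8361.34
V_total = 5846.6 + 8361.34 = 14207.94 mm^3


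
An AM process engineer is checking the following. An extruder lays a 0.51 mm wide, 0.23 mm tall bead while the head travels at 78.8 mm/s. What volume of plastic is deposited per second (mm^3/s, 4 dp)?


Rate = 0.51 * 0.23 * 78.8 = 9.2432 mm^3/s


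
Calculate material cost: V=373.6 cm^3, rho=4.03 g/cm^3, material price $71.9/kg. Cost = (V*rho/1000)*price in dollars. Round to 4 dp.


Mass = 373.6*4.03/1000 = 1.505608 kg
Cost = 1.505608 * 71.9 = 108.2532 $


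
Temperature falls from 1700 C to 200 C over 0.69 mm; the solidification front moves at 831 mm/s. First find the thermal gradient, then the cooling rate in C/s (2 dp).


G = (1700-200)/0.69 = 2173.91304348 C/mm
CR = 2173.91304348 * 831 = 1806521.74 C/s


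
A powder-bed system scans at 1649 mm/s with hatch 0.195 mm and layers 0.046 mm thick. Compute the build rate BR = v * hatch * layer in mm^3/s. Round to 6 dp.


Rate = 1649 * 0.195 * 0.046 = 14.79153 mm^3/s


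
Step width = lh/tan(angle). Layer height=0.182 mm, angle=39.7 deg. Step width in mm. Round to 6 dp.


step = 0.182 / tan(39.7) = 0.21922 mm


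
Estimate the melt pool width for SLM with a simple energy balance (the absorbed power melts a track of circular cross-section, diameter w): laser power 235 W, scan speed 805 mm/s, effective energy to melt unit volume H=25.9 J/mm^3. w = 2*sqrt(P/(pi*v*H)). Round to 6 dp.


w = 2*sqrt(235/(pi*805*25.9)) = 0.119796 mm


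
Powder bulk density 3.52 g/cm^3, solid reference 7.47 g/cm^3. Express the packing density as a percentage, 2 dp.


Packing = (3.52/7.47)*100 = 47.12 %


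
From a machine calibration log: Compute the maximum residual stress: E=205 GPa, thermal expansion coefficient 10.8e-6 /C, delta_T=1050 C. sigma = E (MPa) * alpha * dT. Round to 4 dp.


sigma = 205*1000 * 10.8e-6 * 1050 = 2324.7 MPa


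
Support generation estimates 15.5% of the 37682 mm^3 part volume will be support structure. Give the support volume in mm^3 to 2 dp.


V_support = 37682 * 0.155 = 5840.71 mm^3


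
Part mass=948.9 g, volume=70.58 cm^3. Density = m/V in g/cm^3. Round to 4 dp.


rho = 948.9 / 70.58 = 13.4443 g/cm^3


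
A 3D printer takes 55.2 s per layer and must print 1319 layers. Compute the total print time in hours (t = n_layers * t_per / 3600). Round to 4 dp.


t = 1319 * 55.2 / 3600 = 20.2247 hrs


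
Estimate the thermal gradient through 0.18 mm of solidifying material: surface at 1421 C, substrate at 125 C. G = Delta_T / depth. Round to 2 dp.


G = (1421-125)/0.18 = 7200.0 C/mm


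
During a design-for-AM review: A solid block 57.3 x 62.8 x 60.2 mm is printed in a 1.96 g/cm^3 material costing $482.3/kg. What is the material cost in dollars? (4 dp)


V = 57.3 * 62.8 * 60.2 = 216626.088 mm^3 = 216.626088 cm^3
Mass = 216.626088 * 1.96 / 1000 = 0.42458713 kg
Cost = 0.42458713 * 482.3 = 204.7784 $


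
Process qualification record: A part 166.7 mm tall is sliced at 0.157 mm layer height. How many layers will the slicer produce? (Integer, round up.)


Layers = ceil(166.7/0.157) = 1062


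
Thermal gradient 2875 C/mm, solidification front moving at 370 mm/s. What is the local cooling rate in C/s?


CR = 2875 * 370 = 1063750 C/s


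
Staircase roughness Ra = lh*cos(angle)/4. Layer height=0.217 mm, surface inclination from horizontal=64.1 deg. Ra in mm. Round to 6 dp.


Ra = 0.217 * cos(64.1) / 4 = 0.023696 mm


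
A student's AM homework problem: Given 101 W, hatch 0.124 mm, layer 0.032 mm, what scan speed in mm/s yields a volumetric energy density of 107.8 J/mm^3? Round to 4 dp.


v = 101 / (107.8*0.124*0.032) = 236.119 mm/s


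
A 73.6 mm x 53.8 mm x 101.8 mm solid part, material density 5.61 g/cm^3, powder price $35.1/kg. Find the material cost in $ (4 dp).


V = 73.6 * 53.8 * 101.8 = 403095.424 mm^3 = 403.095424 cm^3
Mass = 403.095424 * 5.61 / 1000 = 2.26136533 kg
Cost = 2.26136533 * 35.1 = 79.3739 $


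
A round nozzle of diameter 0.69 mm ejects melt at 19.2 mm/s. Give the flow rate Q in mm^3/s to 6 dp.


A = pi*(0.69/2)^2 = 0.37392807 mm^2
Q = 0.37392807 * 19.2 = 7.179419 mm^3/s


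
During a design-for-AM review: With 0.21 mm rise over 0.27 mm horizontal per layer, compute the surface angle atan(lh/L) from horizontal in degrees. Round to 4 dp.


angle = atan(0.21/0.27) = 37.875 degrees


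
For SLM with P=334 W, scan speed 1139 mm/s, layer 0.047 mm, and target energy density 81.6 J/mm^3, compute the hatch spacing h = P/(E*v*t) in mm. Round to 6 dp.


h = 334 / (81.6*1139*0.047) = 0.07646 mm


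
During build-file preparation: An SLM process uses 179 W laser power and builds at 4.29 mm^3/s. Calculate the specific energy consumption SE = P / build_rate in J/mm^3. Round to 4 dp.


SE = 179 / 4.29 = 41.7249 J/mm^3


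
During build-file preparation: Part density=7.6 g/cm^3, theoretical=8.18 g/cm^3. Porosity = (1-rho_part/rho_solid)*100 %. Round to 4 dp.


Porosity = (1-7.6/8.18)*100 = 7.0905 %


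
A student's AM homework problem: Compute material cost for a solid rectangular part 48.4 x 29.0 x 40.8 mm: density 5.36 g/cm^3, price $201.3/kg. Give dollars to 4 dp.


V = 48.4 * 29.0 * 40.8 = 57266.88 mm^3 = 57.26688 cm^3
Mass = 57.26688 * 5.36 / 1000 = 0.30695048 kg
Cost = 0.30695048 * 201.3 = 61.7891 $


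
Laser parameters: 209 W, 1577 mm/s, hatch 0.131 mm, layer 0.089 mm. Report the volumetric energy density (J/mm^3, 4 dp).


E = 209 / (1577*0.131*0.089) = 11.3672 J/mm^3


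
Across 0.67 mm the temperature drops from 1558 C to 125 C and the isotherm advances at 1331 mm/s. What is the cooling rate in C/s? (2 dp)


G = (1558-125)/0.67 = 2138.80597015 C/mm
CR = 2138.80597015 * 1331 = 2846750.75 C/s


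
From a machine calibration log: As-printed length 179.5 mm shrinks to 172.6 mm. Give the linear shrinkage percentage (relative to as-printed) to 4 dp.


Shrinkage = ((179.5-172.6)/179.5)*100 = 3.844 %


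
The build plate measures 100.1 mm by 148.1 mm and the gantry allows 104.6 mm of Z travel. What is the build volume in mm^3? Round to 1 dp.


V = 100.1 * 148.1 * 104.6 = 1550675.1 mm^3


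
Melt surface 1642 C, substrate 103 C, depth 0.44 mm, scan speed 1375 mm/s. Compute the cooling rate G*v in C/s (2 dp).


G = (1642-103)/0.44 = 3497.72727273 C/mm
CR = 3497.72727273 * 1375 = 4809375.0 C/s


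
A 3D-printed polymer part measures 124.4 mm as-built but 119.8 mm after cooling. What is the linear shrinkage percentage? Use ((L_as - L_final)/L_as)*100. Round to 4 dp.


Shrinkage = ((124.4-119.8)/124.4)*100 = 3.6977 %


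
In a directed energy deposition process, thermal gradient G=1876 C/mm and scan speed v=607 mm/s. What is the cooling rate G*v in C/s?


CR = 1876 * 607 = 1138732 C/s


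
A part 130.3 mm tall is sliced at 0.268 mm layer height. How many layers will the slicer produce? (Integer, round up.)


Layers = ceil(130.3/0.268) = 487


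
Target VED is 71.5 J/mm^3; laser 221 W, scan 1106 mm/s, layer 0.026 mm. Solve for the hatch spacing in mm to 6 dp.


h = 221 / (71.5*1106*0.026) = 0.107487 mm


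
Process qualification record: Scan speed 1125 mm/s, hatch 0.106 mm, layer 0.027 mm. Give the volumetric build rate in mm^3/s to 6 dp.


Rate = 1125 * 0.106 * 0.027 = 3.21975 mm^3/s


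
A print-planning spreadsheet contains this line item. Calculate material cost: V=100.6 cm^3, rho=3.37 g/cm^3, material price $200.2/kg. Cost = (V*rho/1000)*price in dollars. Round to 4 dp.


Mass = 100.6*3.37/1000 = 0.339022 kg
Cost = 0.339022 * 200.2 = 67.8722 $


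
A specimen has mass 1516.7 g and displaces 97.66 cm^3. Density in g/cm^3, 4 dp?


rho = 1516.7 / 97.66 = 15.5304 g/cm^3


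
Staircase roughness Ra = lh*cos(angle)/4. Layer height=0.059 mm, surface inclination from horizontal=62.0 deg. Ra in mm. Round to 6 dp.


Ra = 0.059 * cos(62.0) / 4 = 0.006925 mm


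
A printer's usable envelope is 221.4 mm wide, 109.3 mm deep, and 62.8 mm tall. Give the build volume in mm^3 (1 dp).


V = 221.4 * 109.3 * 62.8 = 1519698.5 mm^3


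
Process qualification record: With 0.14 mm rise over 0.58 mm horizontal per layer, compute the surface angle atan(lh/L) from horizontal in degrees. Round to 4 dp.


angle = atan(0.14/0.58) = 13.5704 degrees


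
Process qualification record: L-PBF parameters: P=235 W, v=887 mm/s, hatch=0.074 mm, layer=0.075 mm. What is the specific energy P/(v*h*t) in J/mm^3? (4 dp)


Build rate = 887 * 0.074 * 0.075 = 4.92285 mm^3/s
SE = 235 / 4.92285 = 47.7366 J/mm^3


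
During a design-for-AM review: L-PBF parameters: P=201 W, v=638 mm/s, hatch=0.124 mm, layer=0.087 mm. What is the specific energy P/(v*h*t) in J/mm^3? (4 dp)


Build rate = 638 * 0.124 * 0.087 = 6.882744 mm^3/s
SE = 201 / 6.882744 = 29.2035 J/mm^3


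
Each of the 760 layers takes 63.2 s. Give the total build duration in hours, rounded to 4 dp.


t = 760 * 63.2 / 3600 = 13.3422 hrs


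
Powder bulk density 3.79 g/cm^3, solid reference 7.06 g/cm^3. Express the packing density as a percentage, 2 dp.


Packing = (3.79/7.06)*100 = 53.68 %


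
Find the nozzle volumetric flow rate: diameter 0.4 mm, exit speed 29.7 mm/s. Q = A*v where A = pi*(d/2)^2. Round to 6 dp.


A = pi*(0.4/2)^2 = 0.12566371 mm^2
Q = 0.12566371 * 29.7 = 3.732212 mm^3/s


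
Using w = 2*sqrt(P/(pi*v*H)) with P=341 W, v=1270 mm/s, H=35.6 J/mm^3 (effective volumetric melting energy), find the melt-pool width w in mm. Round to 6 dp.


w = 2*sqrt(341/(pi*1270*35.6)) = 0.097995 mm


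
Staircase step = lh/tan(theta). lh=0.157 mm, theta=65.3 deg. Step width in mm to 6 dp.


step = 0.157 / tan(65.3) = 0.072212 mm


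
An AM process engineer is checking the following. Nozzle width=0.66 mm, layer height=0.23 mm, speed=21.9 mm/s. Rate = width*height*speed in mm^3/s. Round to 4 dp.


Rate = 0.66 * 0.23 * 21.9 = 3.3244 mm^3/s


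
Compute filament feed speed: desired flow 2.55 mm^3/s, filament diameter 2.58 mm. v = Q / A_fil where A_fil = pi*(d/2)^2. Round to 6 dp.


A = pi*(2.58/2)^2 = 5.227924
v = 2.55 / 5.227924 = 0.487765 mm/s


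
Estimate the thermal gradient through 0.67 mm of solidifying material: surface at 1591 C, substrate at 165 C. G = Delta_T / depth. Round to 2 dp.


G = (1591-165)/0.67 = 2128.36 C/mm


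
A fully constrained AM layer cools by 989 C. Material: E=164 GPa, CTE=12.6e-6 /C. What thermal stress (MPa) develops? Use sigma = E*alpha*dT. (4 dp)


sigma = 164*1000 * 12.6e-6 * 989 = 2043.6696 MPa


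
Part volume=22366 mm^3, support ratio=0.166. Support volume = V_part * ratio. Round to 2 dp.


V_support = 22366 * 0.166 = 3712.76 mm^3


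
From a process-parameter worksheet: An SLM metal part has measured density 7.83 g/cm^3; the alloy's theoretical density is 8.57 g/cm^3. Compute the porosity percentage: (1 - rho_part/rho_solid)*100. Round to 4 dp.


Porosity = (1-7.83/8.57)*100 = 8.6348 %


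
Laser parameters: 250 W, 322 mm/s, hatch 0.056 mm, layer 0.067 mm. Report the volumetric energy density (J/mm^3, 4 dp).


E = 250 / (322*0.056*0.067) = 206.929 J/mm^3


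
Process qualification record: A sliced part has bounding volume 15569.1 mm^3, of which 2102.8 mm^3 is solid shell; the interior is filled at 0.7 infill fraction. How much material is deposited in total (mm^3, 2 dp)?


V_infill = (15569.1 - 2102.8) * 0.7 = 9426.41
V_total = 2102.8 + 9426.41 = 11529.21 mm^3


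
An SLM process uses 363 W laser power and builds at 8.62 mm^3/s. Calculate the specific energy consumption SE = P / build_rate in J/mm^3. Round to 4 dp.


SE = 363 / 8.62 = 42.1114 J/mm^3


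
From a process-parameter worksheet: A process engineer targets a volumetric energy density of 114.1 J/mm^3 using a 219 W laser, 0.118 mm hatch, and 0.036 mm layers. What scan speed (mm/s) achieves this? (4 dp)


v = 219 / (114.1*0.118*0.036) = 451.8289 mm/s


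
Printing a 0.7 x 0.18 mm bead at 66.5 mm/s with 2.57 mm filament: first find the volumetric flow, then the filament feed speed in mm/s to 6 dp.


Q = 0.7 * 0.18 * 66.5 = 8.379 mm^3/s
A_fil = pi*(2.57/2)^2 = 5.18747633 mm^2
v_feed = 8.379 / 5.18747633 = 1.615236 mm/s


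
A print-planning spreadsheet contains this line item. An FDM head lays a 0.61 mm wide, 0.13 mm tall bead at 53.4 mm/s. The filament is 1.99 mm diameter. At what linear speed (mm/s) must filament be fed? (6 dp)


Q = 0.61 * 0.13 * 53.4 = 4.23462 mm^3/s
A_fil = pi*(1.99/2)^2 = 3.11025527 mm^2
v_feed = 4.23462 / 3.11025527 = 1.361502 mm/s


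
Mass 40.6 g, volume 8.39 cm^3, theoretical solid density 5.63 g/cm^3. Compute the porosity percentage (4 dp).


rho_part = 40.6 / 8.39 = 4.83909416 g/cm^3
Porosity = (1 - 4.83909416/5.63)*100 = 14.0481 %


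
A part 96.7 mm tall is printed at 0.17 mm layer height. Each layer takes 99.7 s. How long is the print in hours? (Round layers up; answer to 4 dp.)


Layers = ceil(96.7/0.17) = 569
t = 569 * 99.7 / 3600 = 15.7581 hrs


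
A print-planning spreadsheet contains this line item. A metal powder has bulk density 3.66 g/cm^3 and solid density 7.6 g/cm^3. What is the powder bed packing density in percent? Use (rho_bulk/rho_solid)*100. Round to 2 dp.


Packing = (3.66/7.6)*100 = 48.16 %


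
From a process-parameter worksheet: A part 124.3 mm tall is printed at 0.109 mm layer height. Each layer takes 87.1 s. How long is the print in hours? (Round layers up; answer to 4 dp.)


Layers = ceil(124.3/0.109) = 1141
t = 1141 * 87.1 / 3600 = 27.6059 hrs


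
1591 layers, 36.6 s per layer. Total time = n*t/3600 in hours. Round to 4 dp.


t = 1591 * 36.6 / 3600 = 16.1752 hrs


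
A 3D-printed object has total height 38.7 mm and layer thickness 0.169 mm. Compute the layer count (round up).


Layers = ceil(38.7/0.169) = 229


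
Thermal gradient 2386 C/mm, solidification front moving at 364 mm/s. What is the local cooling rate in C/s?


CR = 2386 * 364 = 868504 C/s


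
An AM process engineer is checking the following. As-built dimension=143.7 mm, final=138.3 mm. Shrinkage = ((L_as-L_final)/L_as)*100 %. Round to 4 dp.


Shrinkage = ((143.7-138.3)/143.7)*100 = 3.7578 %


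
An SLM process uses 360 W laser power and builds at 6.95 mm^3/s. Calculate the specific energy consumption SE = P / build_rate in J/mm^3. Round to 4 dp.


SE = 360 / 6.95 = 51.7986 J/mm^3


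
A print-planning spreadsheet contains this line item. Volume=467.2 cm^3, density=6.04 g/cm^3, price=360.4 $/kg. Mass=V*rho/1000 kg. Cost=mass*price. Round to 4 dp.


Mass = 467.2*6.04/1000 = 2.821888 kg
Cost = 2.821888 * 360.4 = 1017.0084 $


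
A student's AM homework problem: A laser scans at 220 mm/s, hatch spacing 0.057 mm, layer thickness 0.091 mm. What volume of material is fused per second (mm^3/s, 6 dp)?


Rate = 220 * 0.057 * 0.091 = 1.14114 mm^3/s


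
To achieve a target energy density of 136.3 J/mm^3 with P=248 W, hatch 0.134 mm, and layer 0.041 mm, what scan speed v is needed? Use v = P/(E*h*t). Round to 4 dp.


v = 248 / (136.3*0.134*0.041) = 331.1823 mm/s


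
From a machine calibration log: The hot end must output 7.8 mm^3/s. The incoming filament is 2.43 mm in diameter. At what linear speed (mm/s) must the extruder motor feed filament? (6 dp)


A = pi*(2.43/2)^2 = 4.637698
v = 7.8 / 4.637698 = 1.681869 mm/s
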